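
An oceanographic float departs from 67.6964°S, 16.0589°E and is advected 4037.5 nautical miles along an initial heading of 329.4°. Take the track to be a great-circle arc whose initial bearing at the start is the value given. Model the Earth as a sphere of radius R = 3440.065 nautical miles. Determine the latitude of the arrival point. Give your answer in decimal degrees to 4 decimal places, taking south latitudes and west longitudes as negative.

latitude -3.2443°

The arc subtends δ = 4037.5/3440.065 = 1.173670 rad at the centre.
With φ₁ = -67.6964° = -1.181525 rad and θ = 329.4° = 5.749115 rad:
Applying the spherical law of cosines for sides, sin φ₂ = sin φ₁ cos δ + cos φ₁ sin δ cos θ = -0.056593, so φ₂ = -3.2443°.
Then Δλ = atan2(-0.178154, 0.334411) = -0.489494 rad, from sin θ sin δ cos φ₁ over cos δ − sin φ₁ sin φ₂.
λ₂ = λ₁ + Δλ = -11.9870°.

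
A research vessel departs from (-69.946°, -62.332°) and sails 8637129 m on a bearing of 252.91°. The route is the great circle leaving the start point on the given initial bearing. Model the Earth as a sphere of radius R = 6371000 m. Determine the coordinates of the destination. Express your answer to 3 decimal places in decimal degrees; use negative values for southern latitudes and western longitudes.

δ = 8637129/6371000 = 1.355694 rad (77.6756°).
With φ₁ = -69.946° = -1.220788 rad and θ = 252.91° = 4.414112 rad:
Destination latitude: φ₂ = arcsin( sin φ₁ cos δ + cos φ₁ sin δ cos θ ) = arcsin(-0.298954) = -17.395°.
Δλ = atan2( sin θ sin δ cos φ₁ , cos δ − sin φ₁ sin φ₂ ) = atan2(-0.320211, -0.067382) = -1.778199 rad = -101.883°.
Hence λ₂ = -62.332° + -101.883° = -164.215°.

latitude -17.395°, longitude -164.215°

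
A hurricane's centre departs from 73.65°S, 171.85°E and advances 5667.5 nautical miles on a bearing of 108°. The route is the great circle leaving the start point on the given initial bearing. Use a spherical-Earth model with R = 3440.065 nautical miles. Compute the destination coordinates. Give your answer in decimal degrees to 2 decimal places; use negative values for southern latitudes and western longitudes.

latitude -0.76°, longitude -79.65°

δ = 5667.5/3440.065 = 1.647498 rad (94.3947°).
With φ₁ = -73.65° = -1.285435 rad and θ = 108° = 1.884956 rad:
Applying the spherical law of cosines for sides, sin φ₂ = sin φ₁ cos δ + cos φ₁ sin δ cos θ = -0.013206, so φ₂ = -0.76°.
For the longitude increment, Δλ = atan2( sin θ sin δ cos φ₁, cos δ − sin φ₁ sin φ₂ ) = atan2(0.266939, -0.089299) = 108.50°.
λ₂ = 171.85° + 108.50° = 280.35°, normalized to (−180°, 180°] → -79.65°.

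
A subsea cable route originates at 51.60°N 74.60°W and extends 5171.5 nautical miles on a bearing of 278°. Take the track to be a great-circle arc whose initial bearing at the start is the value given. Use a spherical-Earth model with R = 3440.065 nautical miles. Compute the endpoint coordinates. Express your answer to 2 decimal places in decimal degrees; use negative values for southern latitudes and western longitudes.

latitude 8.00°, longitude -168.48°

Central angle δ = d/R = 1.503315 rad.
Converting: φ₁ = 0.900590 rad, θ = 4.852015 rad.
Destination latitude: φ₂ = arcsin( sin φ₁ cos δ + cos φ₁ sin δ cos θ ) = arcsin(0.139095) = 8.00°.
Then Δλ = atan2(-0.613703, -0.041577) = -1.638441 rad, from sin θ sin δ cos φ₁ over cos δ − sin φ₁ sin φ₂.
λ₂ = λ₁ + Δλ = -168.48°.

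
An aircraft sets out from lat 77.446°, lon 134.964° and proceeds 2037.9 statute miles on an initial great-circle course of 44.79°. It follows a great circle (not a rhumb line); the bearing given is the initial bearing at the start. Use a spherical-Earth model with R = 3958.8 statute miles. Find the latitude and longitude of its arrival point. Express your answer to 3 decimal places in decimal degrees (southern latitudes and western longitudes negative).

δ = 2037.9/3958.8 = 0.514777 rad (29.4946°).
With φ₁ = 77.446° = 1.351688 rad and θ = 44.79° = 0.781733 rad:
Destination latitude: φ₂ = arcsin( sin φ₁ cos δ + cos φ₁ sin δ cos θ ) = arcsin(0.925540) = 67.750°.
Then Δλ = atan2(0.075393, -0.033010) = 1.983488 rad, from sin θ sin δ cos φ₁ over cos δ − sin φ₁ sin φ₂.
λ₂ = 134.964° + 113.645° = 248.609°, normalized to (−180°, 180°] → -111.391°.

latitude 67.750°, longitude -111.391°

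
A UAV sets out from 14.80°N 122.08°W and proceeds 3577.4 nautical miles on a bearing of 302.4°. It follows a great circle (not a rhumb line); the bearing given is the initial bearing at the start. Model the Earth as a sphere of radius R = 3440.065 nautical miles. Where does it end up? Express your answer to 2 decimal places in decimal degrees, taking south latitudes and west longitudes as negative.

Angular distance δ = d/R = 3577.4 / 3440.065 = 1.039922 rad.
With φ₁ = 14.80° = 0.258309 rad and θ = 302.4° = 5.277876 rad:
Destination latitude: φ₂ = arcsin( sin φ₁ cos δ + cos φ₁ sin δ cos θ ) = arcsin(0.576077) = 35.18°.
Then Δλ = atan2(-0.703962, 0.359131) = -1.099057 rad, from sin θ sin δ cos φ₁ over cos δ − sin φ₁ sin φ₂.
λ₂ = -122.08° + -62.97° = -185.05°, normalized to (−180°, 180°] → 174.95°.

latitude 35.18°, longitude 174.95°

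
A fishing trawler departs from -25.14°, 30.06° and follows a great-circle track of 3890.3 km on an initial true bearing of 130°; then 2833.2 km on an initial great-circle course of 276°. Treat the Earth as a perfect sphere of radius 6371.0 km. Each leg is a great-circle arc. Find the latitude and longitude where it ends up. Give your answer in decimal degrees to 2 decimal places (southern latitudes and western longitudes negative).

latitude -35.63°, longitude 35.20°

Apply the spherical direct solution leg by leg, carrying full precision between legs.
Leg 1: from (-25.14°, 30.06°), δ = 3890.3/6371 = 0.610626 rad, θ = 130° → φ = -42.98°, λ = 66.96°.
Leg 2: from (-42.98°, 66.96°), δ = 2833.2/6371 = 0.444703 rad, θ = 276° → φ = -35.63°, λ = 35.20°.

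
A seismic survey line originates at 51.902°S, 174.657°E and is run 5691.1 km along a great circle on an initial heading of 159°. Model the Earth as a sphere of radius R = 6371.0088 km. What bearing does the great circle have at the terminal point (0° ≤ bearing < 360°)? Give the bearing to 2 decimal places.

The arc subtends δ = 5691.1/6371.0088 = 0.893281 rad at the centre.
With φ₁ = -51.902° = -0.905861 rad and θ = 159° = 2.775074 rad:
Applying the spherical law of cosines for sides, sin φ₂ = sin φ₁ cos δ + cos φ₁ sin δ cos θ = -0.942112, so φ₂ = -70.409°.
Then Δλ = atan2(0.172279, -0.114542) = 2.157551 rad, from sin θ sin δ cos φ₁ over cos δ − sin φ₁ sin φ₂.
λ₂ = 174.657° + 123.619° = 298.276°, normalized to (−180°, 180°] → -61.724°.
The forward bearing on arrival equals the back-azimuth from the destination plus 180°.
Back-azimuth from P₂ (-70.41°, -61.72°) to P₁ (-51.90°, 174.66°), with Δλ' = λ₁ − λ₂ = 236.38°: atan2( sin Δλ' cos φ₁ , cos φ₂ sin φ₁ − sin φ₂ cos φ₁ cos Δλ' ) = 221.26°.
Final bearing = (221.26° + 180°) mod 360° = 41.26°.

final bearing 41.26°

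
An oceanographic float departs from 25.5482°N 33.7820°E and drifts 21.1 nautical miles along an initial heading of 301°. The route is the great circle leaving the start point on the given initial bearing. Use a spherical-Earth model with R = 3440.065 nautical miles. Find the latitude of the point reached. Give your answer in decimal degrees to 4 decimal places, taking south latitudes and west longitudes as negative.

δ = 21.1/3440.065 = 0.006134 rad (0.3514°).
With φ₁ = 25.5482° = 0.445900 rad and θ = 301° = 5.253441 rad:
sin φ₂ = sin φ₁ cos δ + cos φ₁ sin δ cos θ = (0.431270)(0.999981) + (0.902223)(0.006134)(0.515038) = 0.434112
φ₂ = asin(0.434112) = 0.449053 rad = 25.7288°.
Δλ = atan2( sin θ sin δ cos φ₁ , cos δ − sin φ₁ sin φ₂ ) = atan2(-0.004743, 0.812761) = -0.005836 rad = -0.3344°.
λ₂ = 33.7820° + -0.3344° = 33.4476°.

latitude 25.7288°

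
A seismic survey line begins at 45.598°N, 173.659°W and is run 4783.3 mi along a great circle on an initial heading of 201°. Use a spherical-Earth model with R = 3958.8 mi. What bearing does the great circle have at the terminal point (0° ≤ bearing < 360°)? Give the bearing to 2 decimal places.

final bearing 195.57°

Central angle δ = d/R = 1.208270 rad.
Start latitude φ₁ = 0.795835 rad; initial bearing θ = 3.508112 rad.
Applying the spherical law of cosines for sides, sin φ₂ = sin φ₁ cos δ + cos φ₁ sin δ cos θ = -0.357389, so φ₂ = -20.940°.
Then Δλ = atan2(-0.234448, 0.609973) = -0.366950 rad, from sin θ sin δ cos φ₁ over cos δ − sin φ₁ sin φ₂.
λ₂ = -173.659° + -21.025° = -194.684°, normalized to (−180°, 180°] → 165.316°.
The forward bearing on arrival equals the back-azimuth from the destination plus 180°.
Back-azimuth from P₂ (-20.94°, 165.32°) to P₁ (45.60°, -173.66°), with Δλ' = λ₁ − λ₂ = -338.98°: atan2( sin Δλ' cos φ₁ , cos φ₂ sin φ₁ − sin φ₂ cos φ₁ cos Δλ' ) = 15.57°.
Final bearing = (15.57° + 180°) mod 360° = 195.57°.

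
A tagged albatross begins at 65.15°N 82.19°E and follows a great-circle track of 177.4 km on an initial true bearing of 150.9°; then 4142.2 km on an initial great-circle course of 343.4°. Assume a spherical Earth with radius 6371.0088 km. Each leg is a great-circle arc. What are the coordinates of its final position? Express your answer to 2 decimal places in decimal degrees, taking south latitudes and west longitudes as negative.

Apply the spherical direct solution leg by leg, carrying full precision between legs.
Leg 1: from (65.15°, 82.19°), δ = 177.4/6371.0088 = 0.027845 rad, θ = 150.9° → φ = 63.75°, λ = 83.94°.
Leg 2: from (63.75°, 83.94°), δ = 4142.2/6371.0088 = 0.650164 rad, θ = 343.4° → φ = 76.04°, λ = -50.25°.

latitude 76.04°, longitude -50.25°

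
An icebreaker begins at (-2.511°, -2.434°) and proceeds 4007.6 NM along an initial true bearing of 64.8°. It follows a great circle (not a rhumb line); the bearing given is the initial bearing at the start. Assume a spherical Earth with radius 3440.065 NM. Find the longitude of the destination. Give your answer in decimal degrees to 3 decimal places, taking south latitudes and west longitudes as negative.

longitude 61.230°

Central angle δ = d/R = 1.164978 rad.
Start latitude φ₁ = -0.043825 rad; initial bearing θ = 1.130973 rad.
sin φ₂ = sin φ₁ cos δ + cos φ₁ sin δ cos θ = (-0.043811)(0.394771) + (0.999040)(0.918780)(0.425779) = 0.373526
φ₂ = asin(0.373526) = 0.382808 rad = 21.933°.
For the longitude increment, Δλ = atan2( sin θ sin δ cos φ₁, cos δ − sin φ₁ sin φ₂ ) = atan2(0.830538, 0.411135) = 63.664°.
λ₂ = λ₁ + Δλ = 61.230°.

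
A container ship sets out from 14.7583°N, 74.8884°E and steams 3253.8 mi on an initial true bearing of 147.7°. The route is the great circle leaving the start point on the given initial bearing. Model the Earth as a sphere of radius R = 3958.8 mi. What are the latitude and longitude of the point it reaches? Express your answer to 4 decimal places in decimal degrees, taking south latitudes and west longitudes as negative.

Angular distance δ = d/R = 3253.8 / 3958.8 = 0.821916 rad.
Converting: φ₁ = 0.257581 rad, θ = 2.577851 rad.
Destination latitude: φ₂ = arcsin( sin φ₁ cos δ + cos φ₁ sin δ cos θ ) = arcsin(-0.425255) = -25.1668°.
For the longitude increment, Δλ = atan2( sin θ sin δ cos φ₁, cos δ − sin φ₁ sin φ₂ ) = atan2(0.378475, 0.789150) = 25.6223°.
Hence λ₂ = 74.8884° + 25.6223° = 100.5107°.

latitude -25.1668°, longitude 100.5107°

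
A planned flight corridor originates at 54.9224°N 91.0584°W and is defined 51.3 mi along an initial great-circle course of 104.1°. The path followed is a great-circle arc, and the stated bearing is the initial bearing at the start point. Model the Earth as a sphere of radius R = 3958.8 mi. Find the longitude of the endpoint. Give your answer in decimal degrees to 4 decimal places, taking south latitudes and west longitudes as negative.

longitude -89.8111°

δ = 51.3/3958.8 = 0.012958 rad (0.7425°).
Converting: φ₁ = 0.958577 rad, θ = 1.816888 rad.
Applying the spherical law of cosines for sides, sin φ₂ = sin φ₁ cos δ + cos φ₁ sin δ cos θ = 0.816492, so φ₂ = 54.7351°.
Then Δλ = atan2(0.007222, 0.331720) = 0.021769 rad, from sin θ sin δ cos φ₁ over cos δ − sin φ₁ sin φ₂.
Hence λ₂ = -91.0584° + 1.2473° = -89.8111°.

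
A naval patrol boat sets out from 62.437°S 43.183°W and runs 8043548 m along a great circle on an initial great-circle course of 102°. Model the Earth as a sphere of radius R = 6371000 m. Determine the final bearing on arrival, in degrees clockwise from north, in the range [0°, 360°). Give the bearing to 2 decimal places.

final bearing 29.03°

δ = 8043548/6371000 = 1.262525 rad (72.3374°).
With φ₁ = -62.437° = -1.089731 rad and θ = 102° = 1.780236 rad:
Destination latitude: φ₂ = arcsin( sin φ₁ cos δ + cos φ₁ sin δ cos θ ) = arcsin(-0.360646) = -21.140°.
Δλ = atan2( sin θ sin δ cos φ₁ , cos δ − sin φ₁ sin φ₂ ) = atan2(0.431276, -0.016302) = 1.608577 rad = 92.165°.
λ₂ = -43.183° + 92.165° = 48.982°.
The forward bearing on arrival equals the back-azimuth from the destination plus 180°.
Back-azimuth from P₂ (-21.14°, 48.98°) to P₁ (-62.44°, -43.18°), with Δλ' = λ₁ − λ₂ = -92.16°: atan2( sin Δλ' cos φ₁ , cos φ₂ sin φ₁ − sin φ₂ cos φ₁ cos Δλ' ) = 209.03°.
Final bearing = (209.03° + 180°) mod 360° = 29.03°.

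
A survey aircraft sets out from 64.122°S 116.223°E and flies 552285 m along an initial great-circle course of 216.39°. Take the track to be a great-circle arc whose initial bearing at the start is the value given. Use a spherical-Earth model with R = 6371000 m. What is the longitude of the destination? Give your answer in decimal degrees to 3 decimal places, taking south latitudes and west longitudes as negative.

Central angle δ = d/R = 0.086687 rad.
With φ₁ = -64.122° = -1.119140 rad and θ = 216.39° = 3.776718 rad:
Destination latitude: φ₂ = arcsin( sin φ₁ cos δ + cos φ₁ sin δ cos θ ) = arcsin(-0.926766) = -67.936°.
For the longitude increment, Δλ = atan2( sin θ sin δ cos φ₁, cos δ − sin φ₁ sin φ₂ ) = atan2(-0.022419, 0.162410) = -7.859°.
λ₂ = 116.223° + -7.859° = 108.364°.

longitude 108.364°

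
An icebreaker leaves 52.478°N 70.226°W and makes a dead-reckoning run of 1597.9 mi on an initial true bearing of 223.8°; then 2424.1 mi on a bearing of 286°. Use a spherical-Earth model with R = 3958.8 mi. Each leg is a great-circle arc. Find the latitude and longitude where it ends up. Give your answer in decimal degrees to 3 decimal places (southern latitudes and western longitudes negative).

latitude 35.957°, longitude -132.373°

Apply the spherical direct solution leg by leg, carrying full precision between legs.
Leg 1: from (52.478°, -70.226°), δ = 1597.9/3958.8 = 0.403632 rad, θ = 223.8° → φ = 33.830°, λ = -89.328°.
Leg 2: from (33.830°, -89.328°), δ = 2424.1/3958.8 = 0.612332 rad, θ = 286° → φ = 35.957°, λ = -132.373°.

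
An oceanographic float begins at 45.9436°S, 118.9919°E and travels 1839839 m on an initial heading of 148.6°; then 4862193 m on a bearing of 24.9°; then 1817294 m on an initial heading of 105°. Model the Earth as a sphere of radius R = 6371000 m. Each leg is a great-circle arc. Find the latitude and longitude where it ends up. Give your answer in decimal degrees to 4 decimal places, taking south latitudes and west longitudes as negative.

Apply the spherical direct solution leg by leg, carrying full precision between legs.
Leg 1: from (-45.9436°, 118.9919°), δ = 1839839/6371000 = 0.288783 rad, θ = 148.6° → φ = -59.0845°, λ = 135.7779°.
Leg 2: from (-59.0845°, 135.7779°), δ = 4862193/6371000 = 0.763176 rad, θ = 24.9° → φ = -17.3289°, λ = 153.5280°.
Leg 3: from (-17.3289°, 153.5280°), δ = 1817294/6371000 = 0.285245 rad, θ = 105° → φ = -20.8146°, λ = 170.4328°.

latitude -20.8146°, longitude 170.4328°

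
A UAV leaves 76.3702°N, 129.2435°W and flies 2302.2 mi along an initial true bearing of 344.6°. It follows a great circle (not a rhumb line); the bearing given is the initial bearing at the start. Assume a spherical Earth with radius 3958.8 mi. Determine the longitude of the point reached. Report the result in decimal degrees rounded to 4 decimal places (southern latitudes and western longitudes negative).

δ = 2302.2/3958.8 = 0.581540 rad (33.3198°).
Converting: φ₁ = 1.332911 rad, θ = 6.014405 rad.
Destination latitude: φ₂ = arcsin( sin φ₁ cos δ + cos φ₁ sin δ cos θ ) = arcsin(0.936882) = 69.5343°.
Then Δλ = atan2(-0.034375, -0.074880) = -2.711228 rad, from sin θ sin δ cos φ₁ over cos δ − sin φ₁ sin φ₂.
λ₂ = -129.2435° + -155.3419° = -284.5854°, normalized to (−180°, 180°] → 75.4146°.

longitude 75.4146°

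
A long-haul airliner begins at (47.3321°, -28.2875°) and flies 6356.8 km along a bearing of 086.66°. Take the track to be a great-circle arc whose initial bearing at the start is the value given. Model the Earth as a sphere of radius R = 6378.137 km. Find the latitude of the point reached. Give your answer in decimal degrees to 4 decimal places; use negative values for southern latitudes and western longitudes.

latitude 25.6266°

δ = 6356.8/6378.137 = 0.996655 rad (57.1041°).
Converting: φ₁ = 0.826101 rad, θ = 1.512502 rad.
sin φ₂ = sin φ₁ cos δ + cos φ₁ sin δ cos θ = (0.735294)(0.543114) + (0.677748)(0.839659)(0.058261) = 0.432504
φ₂ = asin(0.432504) = 0.447268 rad = 25.6266°.
For the longitude increment, Δλ = atan2( sin θ sin δ cos φ₁, cos δ − sin φ₁ sin φ₂ ) = atan2(0.568110, 0.225097) = 68.3855°.
λ₂ = -28.2875° + 68.3855° = 40.0980°.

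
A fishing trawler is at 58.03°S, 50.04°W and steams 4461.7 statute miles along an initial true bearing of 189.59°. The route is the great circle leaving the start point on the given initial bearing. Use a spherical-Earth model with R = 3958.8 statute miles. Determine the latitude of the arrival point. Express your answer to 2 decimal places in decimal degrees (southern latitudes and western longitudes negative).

Angular distance δ = d/R = 4461.7 / 3958.8 = 1.127033 rad.
Start latitude φ₁ = -1.012815 rad; initial bearing θ = 3.308970 rad.
Applying the spherical law of cosines for sides, sin φ₂ = sin φ₁ cos δ + cos φ₁ sin δ cos θ = -0.835730, so φ₂ = -56.69°.
Δλ = atan2( sin θ sin δ cos φ₁ , cos δ − sin φ₁ sin φ₂ ) = atan2(-0.079665, -0.279630) = -2.864051 rad = -164.10°.
λ₂ = -50.04° + -164.10° = -214.14°, normalized to (−180°, 180°] → 145.86°.

latitude -56.69°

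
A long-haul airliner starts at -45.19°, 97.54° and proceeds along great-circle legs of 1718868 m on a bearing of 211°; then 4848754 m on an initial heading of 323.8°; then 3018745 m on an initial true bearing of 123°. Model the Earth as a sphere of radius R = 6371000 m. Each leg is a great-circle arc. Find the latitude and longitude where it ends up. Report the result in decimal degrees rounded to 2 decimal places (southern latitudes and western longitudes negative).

Apply the spherical direct solution leg by leg, carrying full precision between legs.
Leg 1: from (-45.19°, 97.54°), δ = 1718868/6371000 = 0.269796 rad, θ = 211° → φ = -57.65°, λ = 82.67°.
Leg 2: from (-57.65°, 82.67°), δ = 4848754/6371000 = 0.761066 rad, θ = 323.8° → φ = -18.30°, λ = 57.27°.
Leg 3: from (-18.30°, 57.27°), δ = 3018745/6371000 = 0.473826 rad, θ = 123° → φ = -31.02°, λ = 83.79°.

latitude -31.02°, longitude 83.79°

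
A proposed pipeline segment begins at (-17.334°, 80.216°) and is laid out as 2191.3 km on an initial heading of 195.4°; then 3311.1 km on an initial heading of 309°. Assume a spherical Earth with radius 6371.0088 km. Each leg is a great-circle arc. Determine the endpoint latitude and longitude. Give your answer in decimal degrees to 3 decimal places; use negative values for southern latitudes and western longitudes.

Apply the spherical direct solution leg by leg, carrying full precision between legs.
Leg 1: from (-17.334°, 80.216°), δ = 2191.3/6371.0088 = 0.343949 rad, θ = 195.4° → φ = -36.216°, λ = 73.844°.
Leg 2: from (-36.216°, 73.844°), δ = 3311.1/6371.0088 = 0.519714 rad, θ = 309° → φ = -15.109°, λ = 50.279°.

latitude -15.109°, longitude 50.279°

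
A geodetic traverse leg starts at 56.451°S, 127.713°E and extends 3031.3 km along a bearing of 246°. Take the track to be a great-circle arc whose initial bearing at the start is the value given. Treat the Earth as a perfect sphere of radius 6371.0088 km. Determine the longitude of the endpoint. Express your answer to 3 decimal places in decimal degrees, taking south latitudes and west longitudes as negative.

δ = 3031.3/6371.0088 = 0.475796 rad (27.2611°).
Start latitude φ₁ = -0.985256 rad; initial bearing θ = 4.293510 rad.
sin φ₂ = sin φ₁ cos δ + cos φ₁ sin δ cos θ = (-0.833413)(0.888928) + (0.552650)(0.458046)(-0.406737) = -0.843806
φ₂ = asin(-0.843806) = -1.004336 rad = -57.544°.
Then Δλ = atan2(-0.231254, 0.185689) = -0.894249 rad, from sin θ sin δ cos φ₁ over cos δ − sin φ₁ sin φ₂.
λ₂ = λ₁ + Δλ = 76.476°.

longitude 76.476°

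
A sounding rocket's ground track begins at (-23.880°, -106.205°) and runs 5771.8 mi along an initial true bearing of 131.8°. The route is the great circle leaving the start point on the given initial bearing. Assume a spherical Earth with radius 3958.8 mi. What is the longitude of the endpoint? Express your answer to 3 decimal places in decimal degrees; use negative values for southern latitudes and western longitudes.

The arc subtends δ = 5771.8/3958.8 = 1.457967 rad at the centre.
With φ₁ = -23.880° = -0.416785 rad and θ = 131.8° = 2.300344 rad:
Destination latitude: φ₂ = arcsin( sin φ₁ cos δ + cos φ₁ sin δ cos θ ) = arcsin(-0.651178) = -40.630°.
Δλ = atan2( sin θ sin δ cos φ₁ , cos δ − sin φ₁ sin φ₂ ) = atan2(0.677325, -0.151021) = 1.790175 rad = 102.569°.
λ₂ = -106.205° + 102.569° = -3.636°.

longitude -3.636°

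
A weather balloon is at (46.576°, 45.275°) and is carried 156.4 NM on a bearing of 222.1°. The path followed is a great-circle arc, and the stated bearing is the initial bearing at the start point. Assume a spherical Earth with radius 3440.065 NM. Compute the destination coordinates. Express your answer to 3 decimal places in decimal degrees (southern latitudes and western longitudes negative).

latitude 44.616°, longitude 42.822°

The arc subtends δ = 156.4/3440.065 = 0.045464 rad at the centre.
With φ₁ = 46.576° = 0.812905 rad and θ = 222.1° = 3.876376 rad:
sin φ₂ = sin φ₁ cos δ + cos φ₁ sin δ cos θ = (0.726287)(0.998967) + (0.687392)(0.045449)(-0.741976) = 0.702356
φ₂ = asin(0.702356) = 0.778702 rad = 44.616°.
Δλ = atan2( sin θ sin δ cos φ₁ , cos δ − sin φ₁ sin φ₂ ) = atan2(-0.020945, 0.488855) = -0.042818 rad = -2.453°.
λ₂ = λ₁ + Δλ = 42.822°.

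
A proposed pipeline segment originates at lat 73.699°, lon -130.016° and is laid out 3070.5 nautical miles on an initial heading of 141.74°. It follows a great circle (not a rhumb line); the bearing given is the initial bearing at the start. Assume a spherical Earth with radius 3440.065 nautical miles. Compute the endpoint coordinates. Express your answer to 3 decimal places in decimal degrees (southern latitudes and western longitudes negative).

δ = 3070.5/3440.065 = 0.892570 rad (51.1405°).
With φ₁ = 73.699° = 1.286290 rad and θ = 141.74° = 2.473830 rad:
sin φ₂ = sin φ₁ cos δ + cos φ₁ sin δ cos θ = (0.959800)(0.627413) + (0.280683)(0.778687)(-0.785209) = 0.430572
φ₂ = asin(0.430572) = 0.445126 rad = 25.504°.
For the longitude increment, Δλ = atan2( sin θ sin δ cos φ₁, cos δ − sin φ₁ sin φ₂ ) = atan2(0.135342, 0.214149) = 32.293°.
λ₂ = λ₁ + Δλ = -97.723°.

latitude 25.504°, longitude -97.723°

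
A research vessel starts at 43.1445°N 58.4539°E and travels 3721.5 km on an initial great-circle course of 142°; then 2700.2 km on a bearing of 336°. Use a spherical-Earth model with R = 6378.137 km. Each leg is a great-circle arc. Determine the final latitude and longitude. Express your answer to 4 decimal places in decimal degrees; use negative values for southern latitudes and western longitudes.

latitude 36.4785°, longitude 66.9889°

Apply the spherical direct solution leg by leg, carrying full precision between legs.
Leg 1: from (43.1445°, 58.4539°), δ = 3721.5/6378.137 = 0.583478 rad, θ = 142° → φ = 14.7108°, λ = 78.9829°.
Leg 2: from (14.7108°, 78.9829°), δ = 2700.2/6378.137 = 0.423352 rad, θ = 336° → φ = 36.4785°, λ = 66.9889°.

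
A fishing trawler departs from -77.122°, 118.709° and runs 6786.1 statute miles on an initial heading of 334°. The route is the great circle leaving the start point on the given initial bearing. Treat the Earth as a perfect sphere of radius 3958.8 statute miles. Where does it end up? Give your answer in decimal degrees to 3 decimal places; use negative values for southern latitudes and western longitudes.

latitude 19.728°, longitude 91.262°

δ = 6786.1/3958.8 = 1.714181 rad (98.2153°).
Start latitude φ₁ = -1.346033 rad; initial bearing θ = 5.829400 rad.
Destination latitude: φ₂ = arcsin( sin φ₁ cos δ + cos φ₁ sin δ cos θ ) = arcsin(0.337563) = 19.728°.
For the longitude increment, Δλ = atan2( sin θ sin δ cos φ₁, cos δ − sin φ₁ sin φ₂ ) = atan2(-0.096700, 0.186179) = -27.447°.
λ₂ = λ₁ + Δλ = 91.262°.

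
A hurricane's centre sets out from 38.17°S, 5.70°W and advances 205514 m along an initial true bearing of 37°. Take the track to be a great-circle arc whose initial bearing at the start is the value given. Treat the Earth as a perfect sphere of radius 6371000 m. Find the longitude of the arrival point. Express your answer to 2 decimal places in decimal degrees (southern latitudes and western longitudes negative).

longitude -4.31°

The arc subtends δ = 205514/6371000 = 0.032258 rad at the centre.
Start latitude φ₁ = -0.666192 rad; initial bearing θ = 0.645772 rad.
Applying the spherical law of cosines for sides, sin φ₂ = sin φ₁ cos δ + cos φ₁ sin δ cos θ = -0.597425, so φ₂ = -36.69°.
For the longitude increment, Δλ = atan2( sin θ sin δ cos φ₁, cos δ − sin φ₁ sin φ₂ ) = atan2(0.015260, 0.630273) = 1.39°.
Hence λ₂ = -5.70° + 1.39° = -4.31°.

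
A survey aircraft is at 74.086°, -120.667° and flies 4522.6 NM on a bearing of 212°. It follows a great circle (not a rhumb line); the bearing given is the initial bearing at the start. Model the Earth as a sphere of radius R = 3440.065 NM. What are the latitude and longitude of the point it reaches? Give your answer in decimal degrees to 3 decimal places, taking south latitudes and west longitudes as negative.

latitude 1.070°, longitude -151.512°

Angular distance δ = d/R = 4522.6 / 3440.065 = 1.314684 rad.
With φ₁ = 74.086° = 1.293045 rad and θ = 212° = 3.700098 rad:
Applying the spherical law of cosines for sides, sin φ₂ = sin φ₁ cos δ + cos φ₁ sin δ cos θ = 0.018667, so φ₂ = 1.070°.
Then Δλ = atan2(-0.140561, 0.235369) = -0.538354 rad, from sin θ sin δ cos φ₁ over cos δ − sin φ₁ sin φ₂.
λ₂ = λ₁ + Δλ = -151.512°.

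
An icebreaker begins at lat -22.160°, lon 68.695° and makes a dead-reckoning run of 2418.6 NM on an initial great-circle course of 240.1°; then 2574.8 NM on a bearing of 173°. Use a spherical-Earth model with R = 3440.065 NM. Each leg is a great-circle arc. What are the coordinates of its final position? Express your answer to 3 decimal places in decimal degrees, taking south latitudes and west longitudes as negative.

Apply the spherical direct solution leg by leg, carrying full precision between legs.
Leg 1: from (-22.160°, 68.695°), δ = 2418.6/3440.065 = 0.703068 rad, θ = 240.1° → φ = -35.891°, λ = 24.917°.
Leg 2: from (-35.891°, 24.917°), δ = 2574.8/3440.065 = 0.748474 rad, θ = 173° → φ = -77.624°, λ = 47.682°.

latitude -77.624°, longitude 47.682°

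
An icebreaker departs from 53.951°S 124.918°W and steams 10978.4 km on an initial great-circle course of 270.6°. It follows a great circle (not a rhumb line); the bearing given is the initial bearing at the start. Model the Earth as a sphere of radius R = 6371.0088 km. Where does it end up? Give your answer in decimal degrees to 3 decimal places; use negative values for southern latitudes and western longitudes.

latitude 7.401°, longitude 140.399°

Central angle δ = d/R = 1.723181 rad.
Start latitude φ₁ = -0.941623 rad; initial bearing θ = 4.722861 rad.
Applying the spherical law of cosines for sides, sin φ₂ = sin φ₁ cos δ + cos φ₁ sin δ cos θ = 0.128820, so φ₂ = 7.401°.
Δλ = atan2( sin θ sin δ cos φ₁ , cos δ − sin φ₁ sin φ₂ ) = atan2(-0.581626, -0.047643) = -1.652527 rad = -94.683°.
λ₂ = -124.918° + -94.683° = -219.601°, normalized to (−180°, 180°] → 140.399°.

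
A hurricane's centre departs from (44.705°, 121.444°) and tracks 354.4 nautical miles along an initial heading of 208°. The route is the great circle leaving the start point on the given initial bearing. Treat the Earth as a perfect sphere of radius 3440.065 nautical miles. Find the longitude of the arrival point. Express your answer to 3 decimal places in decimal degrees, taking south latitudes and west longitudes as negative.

longitude 117.860°

Central angle δ = d/R = 0.103021 rad.
With φ₁ = 44.705° = 0.780249 rad and θ = 208° = 3.630285 rad:
Destination latitude: φ₂ = arcsin( sin φ₁ cos δ + cos φ₁ sin δ cos θ ) = arcsin(0.635191) = 39.434°.
Then Δλ = atan2(-0.034314, 0.547869) = -0.062551 rad, from sin θ sin δ cos φ₁ over cos δ − sin φ₁ sin φ₂.
λ₂ = 121.444° + -3.584° = 117.860°.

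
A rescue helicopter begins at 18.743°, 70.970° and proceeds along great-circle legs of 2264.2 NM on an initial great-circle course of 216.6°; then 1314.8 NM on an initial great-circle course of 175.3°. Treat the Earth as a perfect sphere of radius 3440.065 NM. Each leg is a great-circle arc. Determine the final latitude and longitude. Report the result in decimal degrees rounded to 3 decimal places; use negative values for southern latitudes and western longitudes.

latitude -33.985°, longitude 51.176°

Apply the spherical direct solution leg by leg, carrying full precision between legs.
Leg 1: from (18.743°, 70.970°), δ = 2264.2/3440.065 = 0.658185 rad, θ = 216.6° → φ = -12.171°, λ = 49.064°.
Leg 2: from (-12.171°, 49.064°), δ = 1314.8/3440.065 = 0.382202 rad, θ = 175.3° → φ = -33.985°, λ = 51.176°.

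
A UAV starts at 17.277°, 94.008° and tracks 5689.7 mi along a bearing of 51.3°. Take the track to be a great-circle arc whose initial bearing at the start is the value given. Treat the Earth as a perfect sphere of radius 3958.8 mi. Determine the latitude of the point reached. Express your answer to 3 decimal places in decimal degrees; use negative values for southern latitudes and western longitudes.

latitude 39.143°

δ = 5689.7/3958.8 = 1.437228 rad (82.3471°).
Start latitude φ₁ = 0.301541 rad; initial bearing θ = 0.895354 rad.
Destination latitude: φ₂ = arcsin( sin φ₁ cos δ + cos φ₁ sin δ cos θ ) = arcsin(0.631265) = 39.143°.
For the longitude increment, Δλ = atan2( sin θ sin δ cos φ₁, cos δ − sin φ₁ sin φ₂ ) = atan2(0.738580, -0.054309) = 94.206°.
λ₂ = 94.008° + 94.206° = 188.214°, normalized to (−180°, 180°] → -171.786°.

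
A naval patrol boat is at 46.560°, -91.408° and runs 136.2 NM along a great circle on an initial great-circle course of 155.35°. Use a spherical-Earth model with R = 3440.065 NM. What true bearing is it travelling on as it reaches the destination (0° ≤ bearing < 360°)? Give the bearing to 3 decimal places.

final bearing 156.296°

Angular distance δ = d/R = 136.2 / 3440.065 = 0.039592 rad.
Converting: φ₁ = 0.812625 rad, θ = 2.711369 rad.
Applying the spherical law of cosines for sides, sin φ₂ = sin φ₁ cos δ + cos φ₁ sin δ cos θ = 0.700790, so φ₂ = 44.490°.
For the longitude increment, Δλ = atan2( sin θ sin δ cos φ₁, cos δ − sin φ₁ sin φ₂ ) = atan2(0.011351, 0.490377) = 1.326°.
λ₂ = λ₁ + Δλ = -90.082°.
The forward bearing on arrival equals the back-azimuth from the destination plus 180°.
Back-azimuth from P₂ (44.490°, -90.082°) to P₁ (46.560°, -91.408°), with Δλ' = λ₁ − λ₂ = -1.326°: atan2( sin Δλ' cos φ₁ , cos φ₂ sin φ₁ − sin φ₂ cos φ₁ cos Δλ' ) = 336.296°.
Final bearing = (336.296° + 180°) mod 360° = 156.296°.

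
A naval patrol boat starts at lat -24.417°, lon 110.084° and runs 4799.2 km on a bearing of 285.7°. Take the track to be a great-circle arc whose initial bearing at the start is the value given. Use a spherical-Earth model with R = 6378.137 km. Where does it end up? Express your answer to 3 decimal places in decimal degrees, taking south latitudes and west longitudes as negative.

latitude -7.665°, longitude 68.489°

δ = 4799.2/6378.137 = 0.752445 rad (43.1119°).
Start latitude φ₁ = -0.426157 rad; initial bearing θ = 4.986406 rad.
Applying the spherical law of cosines for sides, sin φ₂ = sin φ₁ cos δ + cos φ₁ sin δ cos θ = -0.133377, so φ₂ = -7.665°.
Δλ = atan2( sin θ sin δ cos φ₁ , cos δ − sin φ₁ sin φ₂ ) = atan2(-0.599084, 0.674885) = -0.725968 rad = -41.595°.
λ₂ = λ₁ + Δλ = 68.489°.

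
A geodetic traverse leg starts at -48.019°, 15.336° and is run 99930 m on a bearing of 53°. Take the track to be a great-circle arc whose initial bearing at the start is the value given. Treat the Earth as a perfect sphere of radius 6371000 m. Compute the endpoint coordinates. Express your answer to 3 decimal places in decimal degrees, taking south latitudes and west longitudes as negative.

latitude -47.473°, longitude 16.398°

The arc subtends δ = 99930/6371000 = 0.015685 rad at the centre.
With φ₁ = -48.019° = -0.838090 rad and θ = 53° = 0.925025 rad:
Applying the spherical law of cosines for sides, sin φ₂ = sin φ₁ cos δ + cos φ₁ sin δ cos θ = -0.736962, so φ₂ = -47.473°.
For the longitude increment, Δλ = atan2( sin θ sin δ cos φ₁, cos δ − sin φ₁ sin φ₂ ) = atan2(0.008379, 0.452044) = 1.062°.
λ₂ = 15.336° + 1.062° = 16.398°.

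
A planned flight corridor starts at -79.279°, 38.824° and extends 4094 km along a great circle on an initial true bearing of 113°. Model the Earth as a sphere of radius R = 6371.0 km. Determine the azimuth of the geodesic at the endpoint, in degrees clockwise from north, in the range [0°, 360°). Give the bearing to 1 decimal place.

The arc subtends δ = 4094/6371 = 0.642599 rad at the centre.
Start latitude φ₁ = -1.383680 rad; initial bearing θ = 1.972222 rad.
Destination latitude: φ₂ = arcsin( sin φ₁ cos δ + cos φ₁ sin δ cos θ ) = arcsin(-0.830126) = -56.112°.
Δλ = atan2( sin θ sin δ cos φ₁ , cos δ − sin φ₁ sin φ₂ ) = atan2(0.102620, -0.015096) = 1.716851 rad = 98.368°.
λ₂ = 38.824° + 98.368° = 137.192°.
The forward bearing on arrival equals the back-azimuth from the destination plus 180°.
Back-azimuth from P₂ (-56.1°, 137.2°) to P₁ (-79.3°, 38.8°), with Δλ' = λ₁ − λ₂ = -98.4°: atan2( sin Δλ' cos φ₁ , cos φ₂ sin φ₁ − sin φ₂ cos φ₁ cos Δλ' ) = 197.9°.
Final bearing = (197.9° + 180°) mod 360° = 17.9°.

final bearing 17.9°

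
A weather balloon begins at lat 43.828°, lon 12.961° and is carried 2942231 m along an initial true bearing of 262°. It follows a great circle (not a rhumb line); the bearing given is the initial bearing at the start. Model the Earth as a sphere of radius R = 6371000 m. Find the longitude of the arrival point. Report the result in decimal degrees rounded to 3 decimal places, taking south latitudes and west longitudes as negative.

The arc subtends δ = 2942231/6371000 = 0.461816 rad at the centre.
With φ₁ = 43.828° = 0.764943 rad and θ = 262° = 4.572763 rad:
Applying the spherical law of cosines for sides, sin φ₂ = sin φ₁ cos δ + cos φ₁ sin δ cos θ = 0.575216, so φ₂ = 35.115°.
For the longitude increment, Δλ = atan2( sin θ sin δ cos φ₁, cos δ − sin φ₁ sin φ₂ ) = atan2(-0.318319, 0.496910) = -32.644°.
Hence λ₂ = 12.961° + -32.644° = -19.683°.

longitude -19.683°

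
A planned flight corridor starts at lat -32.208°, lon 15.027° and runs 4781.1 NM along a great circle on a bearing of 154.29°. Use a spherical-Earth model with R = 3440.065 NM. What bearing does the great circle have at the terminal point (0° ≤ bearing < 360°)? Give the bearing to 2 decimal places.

final bearing 43.48°

The arc subtends δ = 4781.1/3440.065 = 1.389828 rad at the centre.
With φ₁ = -32.208° = -0.562136 rad and θ = 154.29° = 2.692869 rad:
Destination latitude: φ₂ = arcsin( sin φ₁ cos δ + cos φ₁ sin δ cos θ ) = arcsin(-0.845834) = -57.761°.
Then Δλ = atan2(0.361066, -0.270843) = 2.214375 rad, from sin θ sin δ cos φ₁ over cos δ − sin φ₁ sin φ₂.
λ₂ = 15.027° + 126.874° = 141.901°.
The forward bearing on arrival equals the back-azimuth from the destination plus 180°.
Back-azimuth from P₂ (-57.76°, 141.90°) to P₁ (-32.21°, 15.03°), with Δλ' = λ₁ − λ₂ = -126.87°: atan2( sin Δλ' cos φ₁ , cos φ₂ sin φ₁ − sin φ₂ cos φ₁ cos Δλ' ) = 223.48°.
Final bearing = (223.48° + 180°) mod 360° = 43.48°.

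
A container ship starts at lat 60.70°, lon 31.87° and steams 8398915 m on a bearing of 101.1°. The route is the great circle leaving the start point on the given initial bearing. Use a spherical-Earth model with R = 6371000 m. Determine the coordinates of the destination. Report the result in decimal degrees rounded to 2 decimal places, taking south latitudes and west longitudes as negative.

latitude 7.27°, longitude 105.18°

Angular distance δ = d/R = 8398915 / 6371000 = 1.318304 rad.
Start latitude φ₁ = 1.059415 rad; initial bearing θ = 1.764528 rad.
Applying the spherical law of cosines for sides, sin φ₂ = sin φ₁ cos δ + cos φ₁ sin δ cos θ = 0.126629, so φ₂ = 7.27°.
Δλ = atan2( sin θ sin δ cos φ₁ , cos δ − sin φ₁ sin φ₂ ) = atan2(0.465001, 0.139389) = 1.279560 rad = 73.31°.
Hence λ₂ = 31.87° + 73.31° = 105.18°.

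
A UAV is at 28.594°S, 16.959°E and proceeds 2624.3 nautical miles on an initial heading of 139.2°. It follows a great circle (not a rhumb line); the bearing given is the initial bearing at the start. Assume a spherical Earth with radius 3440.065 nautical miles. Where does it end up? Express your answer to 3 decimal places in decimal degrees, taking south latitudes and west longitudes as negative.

latitude -53.634°, longitude 66.553°

δ = 2624.3/3440.065 = 0.762863 rad (43.7089°).
With φ₁ = -28.594° = -0.499059 rad and θ = 139.2° = 2.429498 rad:
Applying the spherical law of cosines for sides, sin φ₂ = sin φ₁ cos δ + cos φ₁ sin δ cos θ = -0.805242, so φ₂ = -53.634°.
Δλ = atan2( sin θ sin δ cos φ₁ , cos δ − sin φ₁ sin φ₂ ) = atan2(0.396441, 0.337472) = 0.865575 rad = 49.594°.
Hence λ₂ = 16.959° + 49.594° = 66.553°.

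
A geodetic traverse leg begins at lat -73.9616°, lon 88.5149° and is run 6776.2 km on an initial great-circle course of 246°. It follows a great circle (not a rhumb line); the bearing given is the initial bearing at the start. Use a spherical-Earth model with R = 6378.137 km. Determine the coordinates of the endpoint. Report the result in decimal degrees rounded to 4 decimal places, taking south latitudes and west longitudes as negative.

latitude -34.4706°, longitude -16.0257°

Central angle δ = d/R = 1.062411 rad.
Start latitude φ₁ = -1.290873 rad; initial bearing θ = 4.293510 rad.
sin φ₂ = sin φ₁ cos δ + cos φ₁ sin δ cos θ = (-0.961077)(0.486768) + (0.276282)(0.873531)(-0.406737) = -0.565983
φ₂ = asin(-0.565983) = -0.601625 rad = -34.4706°.
Then Δλ = atan2(-0.220476, -0.057186) = -1.824578 rad, from sin θ sin δ cos φ₁ over cos δ − sin φ₁ sin φ₂.
λ₂ = 88.5149° + -104.5406° = -16.0257°.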